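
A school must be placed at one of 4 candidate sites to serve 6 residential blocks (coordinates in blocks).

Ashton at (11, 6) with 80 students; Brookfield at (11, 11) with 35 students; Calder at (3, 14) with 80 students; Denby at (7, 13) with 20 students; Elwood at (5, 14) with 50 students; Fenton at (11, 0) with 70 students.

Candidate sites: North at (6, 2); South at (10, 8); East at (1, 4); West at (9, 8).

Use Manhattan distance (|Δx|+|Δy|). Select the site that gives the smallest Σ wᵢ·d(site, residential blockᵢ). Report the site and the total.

Total weighted distance at each candidate:
  North (6, 2): total = 3790
  South (10, 8): total = 2760
  East (1, 4): total = 4495
  West (9, 8): total = 2795
Minimum is at South with total 2760 blocks.

South, total 2760 blocks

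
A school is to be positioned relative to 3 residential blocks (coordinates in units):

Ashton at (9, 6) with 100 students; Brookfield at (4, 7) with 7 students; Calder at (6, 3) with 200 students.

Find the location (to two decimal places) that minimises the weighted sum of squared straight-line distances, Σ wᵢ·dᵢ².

(6.93, 4.07)

The minimiser of Σwᵢ‖p−pᵢ‖² is the weighted centroid p* = (Σwᵢpᵢ)/(Σwᵢ).
Σwᵢ = 307.
Σwᵢxᵢ = 100·9 + 7·4 + 200·6 = 2128.
Σwᵢyᵢ = 100·6 + 7·7 + 200·3 = 1249.
x* = 2128/307 = 6.93, y* = 1249/307 = 4.07.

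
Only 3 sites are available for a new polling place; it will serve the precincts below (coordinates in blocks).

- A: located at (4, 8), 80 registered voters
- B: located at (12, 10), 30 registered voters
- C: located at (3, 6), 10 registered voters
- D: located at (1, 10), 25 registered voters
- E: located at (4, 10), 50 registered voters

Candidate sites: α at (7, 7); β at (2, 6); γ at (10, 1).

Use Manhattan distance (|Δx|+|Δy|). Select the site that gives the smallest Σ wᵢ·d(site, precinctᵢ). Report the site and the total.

α, total 1135 blocks

Total weighted distance at each candidate:
  α (7, 7): total = 1135
  β (2, 6): total = 1175
  γ (10, 1): total = 2690
Minimum is at α with total 1135 blocks.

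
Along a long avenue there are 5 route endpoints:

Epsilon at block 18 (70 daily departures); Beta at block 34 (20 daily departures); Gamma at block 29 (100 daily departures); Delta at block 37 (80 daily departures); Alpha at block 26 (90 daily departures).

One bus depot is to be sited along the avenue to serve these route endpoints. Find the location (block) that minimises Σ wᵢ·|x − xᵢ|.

x = 29

For a sum of weighted absolute distances on a line, the optimum is the weighted median (not the mean). Total weight W = 360; half-weight = 180.
Sort by position and accumulate weight:
  block 18 (Epsilon, w=70) → cum 70
  block 26 (Alpha, w=90) → cum 160
  block 29 (Gamma, w=100) → cum 260  ≥ 180 → median here
  block 34 (Beta, w=20) → cum 280
  block 37 (Delta, w=80) → cum 360
Optimal location: block 29.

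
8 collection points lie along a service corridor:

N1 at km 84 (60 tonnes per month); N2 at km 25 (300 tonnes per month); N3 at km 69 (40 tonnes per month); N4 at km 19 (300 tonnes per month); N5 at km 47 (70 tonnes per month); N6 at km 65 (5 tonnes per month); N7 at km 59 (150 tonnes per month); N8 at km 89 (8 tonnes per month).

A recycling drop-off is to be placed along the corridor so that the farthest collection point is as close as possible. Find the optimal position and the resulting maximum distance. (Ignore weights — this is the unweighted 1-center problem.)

The 1-center on a line is the midpoint of the two extreme points: leftmost at 19, rightmost at 89.
Optimal location = (19 + 89)/2 = 54; maximum distance = (89 − 19)/2 = 35.

location 54, max distance 35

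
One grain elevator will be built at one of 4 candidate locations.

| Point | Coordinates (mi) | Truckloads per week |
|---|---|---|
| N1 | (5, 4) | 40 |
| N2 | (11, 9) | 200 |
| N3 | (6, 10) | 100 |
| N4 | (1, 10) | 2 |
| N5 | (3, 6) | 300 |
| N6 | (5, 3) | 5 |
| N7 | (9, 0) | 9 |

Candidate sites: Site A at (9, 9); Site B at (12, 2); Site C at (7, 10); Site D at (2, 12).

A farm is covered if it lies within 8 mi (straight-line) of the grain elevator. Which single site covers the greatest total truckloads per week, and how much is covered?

Coverage radius r = 8 mi; a point is covered iff (Δx)²+(Δy)² ≤ 8² = 64.
  Site A (9, 9): covers {N1, N2, N3, N5, N6} → 645
  Site B (12, 2): covers {N1, N2, N6, N7} → 254
  Site C (7, 10): covers {N1, N2, N3, N4, N5, N6} → 647
  Site D (2, 12): covers {N3, N4, N5} → 402
Maximum coverage at Site C: 647 truckloads per week.

Site C, covering 647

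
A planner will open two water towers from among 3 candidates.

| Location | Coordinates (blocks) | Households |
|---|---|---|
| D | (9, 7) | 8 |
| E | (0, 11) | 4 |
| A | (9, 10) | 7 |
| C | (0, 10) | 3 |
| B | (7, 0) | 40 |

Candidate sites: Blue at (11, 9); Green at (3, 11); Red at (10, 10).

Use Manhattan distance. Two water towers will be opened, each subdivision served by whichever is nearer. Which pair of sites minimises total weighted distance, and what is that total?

{Green, Red}, total 583

Evaluate every pair (each demand assigned to the nearer of the two):
  {Green, Red}: total = 583
  {Blue, Green}: total = 597
  {Blue, Red}: total = 633
Best pair: {Green, Red} with total 583.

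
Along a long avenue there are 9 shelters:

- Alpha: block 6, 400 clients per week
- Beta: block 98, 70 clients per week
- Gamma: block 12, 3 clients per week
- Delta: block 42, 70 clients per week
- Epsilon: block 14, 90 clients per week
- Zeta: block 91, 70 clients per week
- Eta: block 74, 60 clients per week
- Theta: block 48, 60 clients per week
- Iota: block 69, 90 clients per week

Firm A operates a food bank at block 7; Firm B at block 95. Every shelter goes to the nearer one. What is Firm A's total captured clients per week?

623

The indifferent point is the midpoint (7+95)/2 = 51; shelters left of it (closer to Firm A at 7) go to Firm A, those right go to Firm B.
  Alpha at 6 (w=400) → Firm A
  Gamma at 12 (w=3) → Firm A
  Epsilon at 14 (w=90) → Firm A
  Delta at 42 (w=70) → Firm A
  Theta at 48 (w=60) → Firm A
  Iota at 69 (w=90) → Firm B
  Eta at 74 (w=60) → Firm B
  Zeta at 91 (w=70) → Firm B
  Beta at 98 (w=70) → Firm B
Firm A captures 623; Firm B captures 290.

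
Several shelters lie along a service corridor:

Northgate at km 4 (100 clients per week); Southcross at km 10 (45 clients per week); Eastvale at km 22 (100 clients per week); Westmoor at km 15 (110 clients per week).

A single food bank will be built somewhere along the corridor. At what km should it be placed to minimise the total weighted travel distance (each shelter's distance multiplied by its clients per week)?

For a sum of weighted absolute distances on a line, the optimum is the weighted median (not the mean). Total weight W = 355; half-weight = 177.5.
Sort by position and accumulate weight:
  km 4 (Northgate, w=100) → cum 100
  km 10 (Southcross, w=45) → cum 145
  km 15 (Westmoor, w=110) → cum 255  ≥ 177.5 → median here
  km 22 (Eastvale, w=100) → cum 355
Optimal location: km 15.

x = 15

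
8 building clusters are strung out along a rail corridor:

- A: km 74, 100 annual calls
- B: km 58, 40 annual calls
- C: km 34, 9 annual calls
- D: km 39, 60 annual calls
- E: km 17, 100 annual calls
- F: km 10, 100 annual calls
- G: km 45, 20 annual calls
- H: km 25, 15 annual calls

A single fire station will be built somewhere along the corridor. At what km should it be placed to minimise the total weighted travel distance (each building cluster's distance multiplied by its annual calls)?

x = 34

For a sum of weighted absolute distances on a line, the optimum is the weighted median (not the mean). Total weight W = 444; half-weight = 222.
Sort by position and accumulate weight:
  km 10 (F, w=100) → cum 100
  km 17 (E, w=100) → cum 200
  km 25 (H, w=15) → cum 215
  km 34 (C, w=9) → cum 224  ≥ 222 → median here
  km 39 (D, w=60) → cum 284
  km 45 (G, w=20) → cum 304
  km 58 (B, w=40) → cum 344
  km 74 (A, w=100) → cum 444
Optimal location: km 34.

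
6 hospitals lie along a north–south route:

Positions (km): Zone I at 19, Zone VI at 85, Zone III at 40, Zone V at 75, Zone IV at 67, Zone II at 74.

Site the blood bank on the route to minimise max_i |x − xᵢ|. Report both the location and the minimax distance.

The 1-center on a line is the midpoint of the two extreme points: leftmost at 19, rightmost at 85.
Optimal location = (19 + 85)/2 = 52; maximum distance = (85 − 19)/2 = 33.

location 52, max distance 33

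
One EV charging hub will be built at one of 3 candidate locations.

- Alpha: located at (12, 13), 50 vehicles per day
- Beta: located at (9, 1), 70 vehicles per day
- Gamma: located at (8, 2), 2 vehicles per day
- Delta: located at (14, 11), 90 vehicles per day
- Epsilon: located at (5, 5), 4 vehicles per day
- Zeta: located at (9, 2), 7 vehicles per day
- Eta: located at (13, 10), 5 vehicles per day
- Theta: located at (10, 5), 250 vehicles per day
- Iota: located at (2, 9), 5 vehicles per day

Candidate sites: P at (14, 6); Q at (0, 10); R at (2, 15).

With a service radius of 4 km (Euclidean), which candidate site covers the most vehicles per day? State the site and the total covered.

Coverage radius r = 4 km; a point is covered iff (Δx)²+(Δy)² ≤ 4² = 16.
  P (14, 6): covers {none} → 0
  Q (0, 10): covers {Iota} → 5
  R (2, 15): covers {none} → 0
Maximum coverage at Q: 5 vehicles per day.

Q, covering 5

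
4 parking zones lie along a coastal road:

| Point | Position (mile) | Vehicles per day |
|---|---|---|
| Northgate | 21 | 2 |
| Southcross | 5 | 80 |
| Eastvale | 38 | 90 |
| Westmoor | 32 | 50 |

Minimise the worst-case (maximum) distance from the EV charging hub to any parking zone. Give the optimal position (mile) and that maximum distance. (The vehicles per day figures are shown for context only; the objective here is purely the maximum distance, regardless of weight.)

The 1-center on a line is the midpoint of the two extreme points: leftmost at 5, rightmost at 38.
Optimal location = (5 + 38)/2 = 21.5; maximum distance = (38 − 5)/2 = 16.5.

location 21.5, max distance 16.5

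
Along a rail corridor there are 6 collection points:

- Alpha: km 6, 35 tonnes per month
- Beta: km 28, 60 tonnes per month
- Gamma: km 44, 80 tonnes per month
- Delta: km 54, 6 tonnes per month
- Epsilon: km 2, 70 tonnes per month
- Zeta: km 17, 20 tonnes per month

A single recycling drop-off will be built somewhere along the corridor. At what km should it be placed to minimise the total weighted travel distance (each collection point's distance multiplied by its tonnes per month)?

x = 28

For a sum of weighted absolute distances on a line, the optimum is the weighted median (not the mean). Total weight W = 271; half-weight = 135.5.
Sort by position and accumulate weight:
  km 2 (Epsilon, w=70) → cum 70
  km 6 (Alpha, w=35) → cum 105
  km 17 (Zeta, w=20) → cum 125
  km 28 (Beta, w=60) → cum 185  ≥ 135.5 → median here
  km 44 (Gamma, w=80) → cum 265
  km 54 (Delta, w=6) → cum 271
Optimal location: km 28.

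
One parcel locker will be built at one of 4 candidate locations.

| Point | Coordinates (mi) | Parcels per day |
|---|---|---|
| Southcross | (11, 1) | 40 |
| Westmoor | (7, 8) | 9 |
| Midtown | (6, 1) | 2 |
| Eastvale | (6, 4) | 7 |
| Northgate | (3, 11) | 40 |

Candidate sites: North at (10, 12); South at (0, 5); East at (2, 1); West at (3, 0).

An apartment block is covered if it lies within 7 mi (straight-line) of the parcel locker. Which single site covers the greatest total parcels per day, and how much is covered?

Coverage radius r = 7 mi; a point is covered iff (Δx)²+(Δy)² ≤ 7² = 49.
  North (10, 12): covers {Westmoor} → 9
  South (0, 5): covers {Eastvale, Northgate} → 47
  East (2, 1): covers {Midtown, Eastvale} → 9
  West (3, 0): covers {Midtown, Eastvale} → 9
Maximum coverage at South: 47 parcels per day.

South, covering 47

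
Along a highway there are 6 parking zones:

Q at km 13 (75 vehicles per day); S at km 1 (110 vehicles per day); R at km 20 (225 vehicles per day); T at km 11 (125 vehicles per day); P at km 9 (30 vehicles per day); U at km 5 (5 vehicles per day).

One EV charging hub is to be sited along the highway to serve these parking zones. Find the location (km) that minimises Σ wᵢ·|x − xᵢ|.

For a sum of weighted absolute distances on a line, the optimum is the weighted median (not the mean). Total weight W = 570; half-weight = 285.
Sort by position and accumulate weight:
  km 1 (S, w=110) → cum 110
  km 5 (U, w=5) → cum 115
  km 9 (P, w=30) → cum 145
  km 11 (T, w=125) → cum 270
  km 13 (Q, w=75) → cum 345  ≥ 285 → median here
  km 20 (R, w=225) → cum 570
Optimal location: km 13.

x = 13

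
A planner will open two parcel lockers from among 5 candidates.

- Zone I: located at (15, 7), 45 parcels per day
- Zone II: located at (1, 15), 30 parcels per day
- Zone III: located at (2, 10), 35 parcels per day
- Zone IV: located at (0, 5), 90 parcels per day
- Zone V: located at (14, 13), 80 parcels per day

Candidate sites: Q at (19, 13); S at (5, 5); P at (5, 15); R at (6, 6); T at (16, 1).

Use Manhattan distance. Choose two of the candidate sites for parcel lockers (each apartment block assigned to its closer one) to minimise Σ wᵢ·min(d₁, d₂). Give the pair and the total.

{Q, S}, total 2000

Evaluate every pair (each demand assigned to the nearer of the two):
  {Q, S}: total = 2000
  {Q, R}: total = 2180
  {S, P}: total = 2270
  {P, R}: total = 2360
  {S, T}: total = 2585
  {Q, P}: total = 2600
  {R, T}: total = 2765
  {S, R}: total = 2800
  {P, T}: total = 2945
  {Q, T}: total = 3815
Best pair: {Q, S} with total 2000.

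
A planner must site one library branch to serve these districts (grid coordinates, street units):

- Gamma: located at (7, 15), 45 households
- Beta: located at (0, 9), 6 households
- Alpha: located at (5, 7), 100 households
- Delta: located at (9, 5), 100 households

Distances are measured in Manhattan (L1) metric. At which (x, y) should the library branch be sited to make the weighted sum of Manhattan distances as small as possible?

Manhattan distance separates: Σwᵢ(|x−xᵢ|+|y−yᵢ|) = Σwᵢ|x−xᵢ| + Σwᵢ|y−yᵢ|, so x and y are optimised independently as 1-D weighted medians.
Total weight W = 251; half = 125.5.
x-coordinate, sorted with cumulative weight:
  x=0 (Beta, w=6) cum 6
  x=5 (Alpha, w=100) cum 106
  x=7 (Gamma, w=45) cum 151  ← median
  x=9 (Delta, w=100) cum 251
⇒ x* = 7
y-coordinate, sorted with cumulative weight:
  y=5 (Delta, w=100) cum 100
  y=7 (Alpha, w=100) cum 200  ← median
  y=9 (Beta, w=6) cum 206
  y=15 (Gamma, w=45) cum 251
⇒ y* = 7

(7, 7)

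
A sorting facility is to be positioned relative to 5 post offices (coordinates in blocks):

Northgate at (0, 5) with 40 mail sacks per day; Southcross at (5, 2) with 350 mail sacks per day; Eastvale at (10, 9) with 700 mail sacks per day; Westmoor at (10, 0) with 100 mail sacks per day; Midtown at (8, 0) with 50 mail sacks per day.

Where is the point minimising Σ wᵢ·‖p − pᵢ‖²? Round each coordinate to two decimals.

(8.19, 5.81)

The minimiser of Σwᵢ‖p−pᵢ‖² is the weighted centroid p* = (Σwᵢpᵢ)/(Σwᵢ).
Σwᵢ = 1240.
Σwᵢxᵢ = 40·0 + 350·5 + 700·10 + 100·10 + 50·8 = 10150.
Σwᵢyᵢ = 40·5 + 350·2 + 700·9 + 100·0 + 50·0 = 7200.
x* = 10150/1240 = 8.19, y* = 7200/1240 = 5.81.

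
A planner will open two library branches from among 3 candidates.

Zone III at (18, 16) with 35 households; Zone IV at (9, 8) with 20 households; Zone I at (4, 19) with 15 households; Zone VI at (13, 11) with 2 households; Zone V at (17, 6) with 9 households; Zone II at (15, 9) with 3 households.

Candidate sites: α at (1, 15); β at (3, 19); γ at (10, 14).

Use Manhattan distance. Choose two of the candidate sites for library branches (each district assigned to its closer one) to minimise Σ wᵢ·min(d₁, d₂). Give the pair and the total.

{β, γ}, total 682

Evaluate every pair (each demand assigned to the nearer of the two):
  {β, γ}: total = 682
  {α, γ}: total = 772
  {α, β}: total = 1262
Best pair: {β, γ} with total 682.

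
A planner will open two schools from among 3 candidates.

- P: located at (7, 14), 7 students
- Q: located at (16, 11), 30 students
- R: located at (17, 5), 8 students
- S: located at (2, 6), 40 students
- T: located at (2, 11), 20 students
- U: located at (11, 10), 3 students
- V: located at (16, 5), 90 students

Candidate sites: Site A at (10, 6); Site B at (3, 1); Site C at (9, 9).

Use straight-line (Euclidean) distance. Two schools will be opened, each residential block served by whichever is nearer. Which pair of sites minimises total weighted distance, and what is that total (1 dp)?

Evaluate every pair (each demand assigned to the nearer of the two):
  {Site A, Site B}: total = 1303.1
  {Site A, Site C}: total = 1317.1
  {Site B, Site C}: total = 1409.5
Best pair: {Site A, Site B} with total 1303.1.

{Site A, Site B}, total 1303.1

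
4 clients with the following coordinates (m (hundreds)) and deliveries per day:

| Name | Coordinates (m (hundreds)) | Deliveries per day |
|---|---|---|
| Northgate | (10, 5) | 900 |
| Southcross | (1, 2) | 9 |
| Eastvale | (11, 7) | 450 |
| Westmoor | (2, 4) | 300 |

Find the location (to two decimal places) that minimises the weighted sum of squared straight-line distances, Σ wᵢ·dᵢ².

(8.78, 5.35)

The minimiser of Σwᵢ‖p−pᵢ‖² is the weighted centroid p* = (Σwᵢpᵢ)/(Σwᵢ).
Σwᵢ = 1659.
Σwᵢxᵢ = 900·10 + 9·1 + 450·11 + 300·2 = 14559.
Σwᵢyᵢ = 900·5 + 9·2 + 450·7 + 300·4 = 8868.
x* = 14559/1659 = 8.78, y* = 8868/1659 = 5.35.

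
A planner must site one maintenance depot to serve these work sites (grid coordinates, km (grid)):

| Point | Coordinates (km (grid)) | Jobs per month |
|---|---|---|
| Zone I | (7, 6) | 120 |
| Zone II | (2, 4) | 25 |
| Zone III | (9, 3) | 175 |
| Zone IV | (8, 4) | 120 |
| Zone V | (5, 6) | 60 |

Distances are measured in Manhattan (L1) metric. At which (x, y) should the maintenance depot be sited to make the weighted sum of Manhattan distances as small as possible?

(8, 4)

Manhattan distance separates: Σwᵢ(|x−xᵢ|+|y−yᵢ|) = Σwᵢ|x−xᵢ| + Σwᵢ|y−yᵢ|, so x and y are optimised independently as 1-D weighted medians.
Total weight W = 500; half = 250.
x-coordinate, sorted with cumulative weight:
  x=2 (Zone II, w=25) cum 25
  x=5 (Zone V, w=60) cum 85
  x=7 (Zone I, w=120) cum 205
  x=8 (Zone IV, w=120) cum 325  ← median
  x=9 (Zone III, w=175) cum 500
⇒ x* = 8
y-coordinate, sorted with cumulative weight:
  y=3 (Zone III, w=175) cum 175
  y=4 (Zone II, w=25) cum 200
  y=4 (Zone IV, w=120) cum 320  ← median
  y=6 (Zone I, w=120) cum 440
  y=6 (Zone V, w=60) cum 500
⇒ y* = 4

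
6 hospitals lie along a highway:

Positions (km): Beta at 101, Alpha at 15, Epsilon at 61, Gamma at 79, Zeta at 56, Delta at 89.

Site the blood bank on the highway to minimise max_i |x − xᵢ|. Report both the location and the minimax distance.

location 58, max distance 43

The 1-center on a line is the midpoint of the two extreme points: leftmost at 15, rightmost at 101.
Optimal location = (15 + 101)/2 = 58; maximum distance = (101 − 15)/2 = 43.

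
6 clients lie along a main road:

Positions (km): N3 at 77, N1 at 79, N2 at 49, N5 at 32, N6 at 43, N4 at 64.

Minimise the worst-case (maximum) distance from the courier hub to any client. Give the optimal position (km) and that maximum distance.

The 1-center on a line is the midpoint of the two extreme points: leftmost at 32, rightmost at 79.
Optimal location = (32 + 79)/2 = 55.5; maximum distance = (79 − 32)/2 = 23.5.

location 55.5, max distance 23.5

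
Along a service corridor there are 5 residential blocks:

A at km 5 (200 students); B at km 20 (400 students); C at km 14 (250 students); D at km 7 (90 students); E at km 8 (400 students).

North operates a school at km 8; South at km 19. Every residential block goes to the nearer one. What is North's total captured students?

The indifferent point is the midpoint (8+19)/2 = 13.5; residential blocks left of it (closer to North at 8) go to North, those right go to South.
  A at 5 (w=200) → North
  D at 7 (w=90) → North
  E at 8 (w=400) → North
  C at 14 (w=250) → South
  B at 20 (w=400) → South
North captures 690; South captures 650.

690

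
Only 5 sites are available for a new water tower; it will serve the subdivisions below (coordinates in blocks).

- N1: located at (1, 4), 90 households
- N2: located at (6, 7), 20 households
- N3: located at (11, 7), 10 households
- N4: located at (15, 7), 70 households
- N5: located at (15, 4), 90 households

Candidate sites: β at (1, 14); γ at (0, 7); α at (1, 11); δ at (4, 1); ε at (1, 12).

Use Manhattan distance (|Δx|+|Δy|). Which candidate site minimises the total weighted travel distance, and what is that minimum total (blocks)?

Total weighted distance at each candidate:
  β (1, 14): total = 4940
  γ (0, 7): total = 3260
  α (1, 11): total = 4100
  δ (4, 1): total = 3280
  ε (1, 12): total = 4380
Minimum is at γ with total 3260 blocks.

γ, total 3260 blocks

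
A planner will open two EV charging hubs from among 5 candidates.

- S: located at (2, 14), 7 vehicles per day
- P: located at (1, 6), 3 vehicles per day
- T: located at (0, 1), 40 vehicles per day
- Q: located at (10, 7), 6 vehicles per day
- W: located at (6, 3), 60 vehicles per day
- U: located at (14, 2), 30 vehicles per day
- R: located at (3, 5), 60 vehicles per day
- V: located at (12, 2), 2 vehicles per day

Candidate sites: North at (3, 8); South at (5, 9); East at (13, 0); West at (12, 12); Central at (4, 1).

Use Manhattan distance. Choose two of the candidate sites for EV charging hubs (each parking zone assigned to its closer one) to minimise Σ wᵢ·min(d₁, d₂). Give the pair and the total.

Evaluate every pair (each demand assigned to the nearer of the two):
  {East, Central}: total = 985
  {North, Central}: total = 1037
  {South, Central}: total = 1167
  {West, Central}: total = 1198
  {North, East}: total = 1265
  {South, East}: total = 1515
  {North, West}: total = 1543
  {North, South}: total = 1611
  {South, West}: total = 1799
  {East, West}: total = 2333
Best pair: {East, Central} with total 985.

{East, Central}, total 985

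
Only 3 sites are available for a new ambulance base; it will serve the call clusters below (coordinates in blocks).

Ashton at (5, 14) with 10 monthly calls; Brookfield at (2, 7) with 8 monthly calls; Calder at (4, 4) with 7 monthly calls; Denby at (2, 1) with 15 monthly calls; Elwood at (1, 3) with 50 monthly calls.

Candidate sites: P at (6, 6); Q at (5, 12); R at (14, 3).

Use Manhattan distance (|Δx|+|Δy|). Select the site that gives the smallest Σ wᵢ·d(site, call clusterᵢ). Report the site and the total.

P, total 693 blocks

Total weighted distance at each candidate:
  P (6, 6): total = 693
  Q (5, 12): total = 1007
  R (14, 3): total = 1265
Minimum is at P with total 693 blocks.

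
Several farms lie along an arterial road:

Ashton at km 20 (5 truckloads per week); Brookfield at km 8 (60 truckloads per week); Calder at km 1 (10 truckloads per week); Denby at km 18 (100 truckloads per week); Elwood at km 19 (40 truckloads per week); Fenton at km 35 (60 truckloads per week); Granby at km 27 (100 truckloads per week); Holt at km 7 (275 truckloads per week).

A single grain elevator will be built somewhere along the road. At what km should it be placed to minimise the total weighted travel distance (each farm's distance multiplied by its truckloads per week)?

x = 8

For a sum of weighted absolute distances on a line, the optimum is the weighted median (not the mean). Total weight W = 650; half-weight = 325.
Sort by position and accumulate weight:
  km 1 (Calder, w=10) → cum 10
  km 7 (Holt, w=275) → cum 285
  km 8 (Brookfield, w=60) → cum 345  ≥ 325 → median here
  km 18 (Denby, w=100) → cum 445
  km 19 (Elwood, w=40) → cum 485
  km 20 (Ashton, w=5) → cum 490
  km 27 (Granby, w=100) → cum 590
  km 35 (Fenton, w=60) → cum 650
Optimal location: km 8.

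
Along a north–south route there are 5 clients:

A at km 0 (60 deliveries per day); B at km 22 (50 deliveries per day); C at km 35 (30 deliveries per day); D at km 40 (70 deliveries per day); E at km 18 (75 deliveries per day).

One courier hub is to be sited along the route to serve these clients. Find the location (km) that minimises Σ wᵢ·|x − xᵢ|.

For a sum of weighted absolute distances on a line, the optimum is the weighted median (not the mean). Total weight W = 285; half-weight = 142.5.
Sort by position and accumulate weight:
  km 0 (A, w=60) → cum 60
  km 18 (E, w=75) → cum 135
  km 22 (B, w=50) → cum 185  ≥ 142.5 → median here
  km 35 (C, w=30) → cum 215
  km 40 (D, w=70) → cum 285
Optimal location: km 22.

x = 22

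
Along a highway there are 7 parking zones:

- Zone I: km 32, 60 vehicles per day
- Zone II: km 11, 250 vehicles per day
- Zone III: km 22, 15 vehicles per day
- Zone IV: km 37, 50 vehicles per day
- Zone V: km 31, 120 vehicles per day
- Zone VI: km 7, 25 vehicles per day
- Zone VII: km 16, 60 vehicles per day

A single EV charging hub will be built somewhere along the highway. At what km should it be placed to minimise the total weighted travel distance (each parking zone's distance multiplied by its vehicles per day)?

For a sum of weighted absolute distances on a line, the optimum is the weighted median (not the mean). Total weight W = 580; half-weight = 290.
Sort by position and accumulate weight:
  km 7 (Zone VI, w=25) → cum 25
  km 11 (Zone II, w=250) → cum 275
  km 16 (Zone VII, w=60) → cum 335  ≥ 290 → median here
  km 22 (Zone III, w=15) → cum 350
  km 31 (Zone V, w=120) → cum 470
  km 32 (Zone I, w=60) → cum 530
  km 37 (Zone IV, w=50) → cum 580
Optimal location: km 16.

x = 16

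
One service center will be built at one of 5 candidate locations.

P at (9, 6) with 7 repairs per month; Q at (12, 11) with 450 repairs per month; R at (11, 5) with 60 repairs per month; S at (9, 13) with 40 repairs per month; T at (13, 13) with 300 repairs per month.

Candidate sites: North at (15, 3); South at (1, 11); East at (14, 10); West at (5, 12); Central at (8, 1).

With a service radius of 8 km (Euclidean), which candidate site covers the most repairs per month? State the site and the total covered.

East, covering 857

Coverage radius r = 8 km; a point is covered iff (Δx)²+(Δy)² ≤ 8² = 64.
  North (15, 3): covers {P, R} → 67
  South (1, 11): covers {none} → 0
  East (14, 10): covers {P, Q, R, S, T} → 857
  West (5, 12): covers {P, Q, S} → 497
  Central (8, 1): covers {P, R} → 67
Maximum coverage at East: 857 repairs per month.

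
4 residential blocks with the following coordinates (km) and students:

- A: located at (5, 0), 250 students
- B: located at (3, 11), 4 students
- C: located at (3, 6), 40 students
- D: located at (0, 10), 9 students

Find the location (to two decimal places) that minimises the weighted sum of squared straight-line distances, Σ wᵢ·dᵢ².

(4.56, 1.23)

The minimiser of Σwᵢ‖p−pᵢ‖² is the weighted centroid p* = (Σwᵢpᵢ)/(Σwᵢ).
Σwᵢ = 303.
Σwᵢxᵢ = 250·5 + 4·3 + 40·3 + 9·0 = 1382.
Σwᵢyᵢ = 250·0 + 4·11 + 40·6 + 9·10 = 374.
x* = 1382/303 = 4.56, y* = 374/303 = 1.23.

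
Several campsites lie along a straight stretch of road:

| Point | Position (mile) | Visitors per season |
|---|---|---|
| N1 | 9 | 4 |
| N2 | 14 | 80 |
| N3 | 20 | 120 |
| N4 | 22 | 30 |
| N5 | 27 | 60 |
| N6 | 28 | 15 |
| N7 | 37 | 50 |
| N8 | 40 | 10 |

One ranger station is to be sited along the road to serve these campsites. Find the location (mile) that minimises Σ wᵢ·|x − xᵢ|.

For a sum of weighted absolute distances on a line, the optimum is the weighted median (not the mean). Total weight W = 369; half-weight = 184.5.
Sort by position and accumulate weight:
  mile 9 (N1, w=4) → cum 4
  mile 14 (N2, w=80) → cum 84
  mile 20 (N3, w=120) → cum 204  ≥ 184.5 → median here
  mile 22 (N4, w=30) → cum 234
  mile 27 (N5, w=60) → cum 294
  mile 28 (N6, w=15) → cum 309
  mile 37 (N7, w=50) → cum 359
  mile 40 (N8, w=10) → cum 369
Optimal location: mile 20.

x = 20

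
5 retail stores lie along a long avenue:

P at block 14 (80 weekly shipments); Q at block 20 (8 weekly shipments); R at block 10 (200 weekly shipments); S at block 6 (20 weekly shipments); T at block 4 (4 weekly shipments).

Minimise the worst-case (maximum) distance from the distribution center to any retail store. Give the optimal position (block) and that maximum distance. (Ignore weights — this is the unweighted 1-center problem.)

The 1-center on a line is the midpoint of the two extreme points: leftmost at 4, rightmost at 20.
Optimal location = (4 + 20)/2 = 12; maximum distance = (20 − 4)/2 = 8.

location 12, max distance 8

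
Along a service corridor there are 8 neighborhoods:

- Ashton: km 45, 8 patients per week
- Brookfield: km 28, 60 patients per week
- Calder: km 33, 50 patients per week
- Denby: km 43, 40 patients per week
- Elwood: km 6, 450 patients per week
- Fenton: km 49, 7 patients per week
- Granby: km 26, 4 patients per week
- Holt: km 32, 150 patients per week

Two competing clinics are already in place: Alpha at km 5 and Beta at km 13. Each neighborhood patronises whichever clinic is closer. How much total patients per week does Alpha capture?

The indifferent point is the midpoint (5+13)/2 = 9; neighborhoods left of it (closer to Alpha at 5) go to Alpha, those right go to Beta.
  Elwood at 6 (w=450) → Alpha
  Granby at 26 (w=4) → Beta
  Brookfield at 28 (w=60) → Beta
  Holt at 32 (w=150) → Beta
  Calder at 33 (w=50) → Beta
  Denby at 43 (w=40) → Beta
  Ashton at 45 (w=8) → Beta
  Fenton at 49 (w=7) → Beta
Alpha captures 450; Beta captures 319.

450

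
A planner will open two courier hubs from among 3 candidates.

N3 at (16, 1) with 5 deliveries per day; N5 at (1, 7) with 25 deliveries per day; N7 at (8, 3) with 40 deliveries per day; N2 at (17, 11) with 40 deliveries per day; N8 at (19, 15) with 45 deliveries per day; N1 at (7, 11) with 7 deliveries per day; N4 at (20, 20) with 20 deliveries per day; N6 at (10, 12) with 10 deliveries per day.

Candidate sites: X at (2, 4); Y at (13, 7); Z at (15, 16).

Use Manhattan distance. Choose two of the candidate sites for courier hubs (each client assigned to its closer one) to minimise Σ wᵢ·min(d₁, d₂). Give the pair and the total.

Evaluate every pair (each demand assigned to the nearer of the two):
  {X, Z}: total = 1319
  {Y, Z}: total = 1540
  {X, Y}: total = 1925
Best pair: {X, Z} with total 1319.

{X, Z}, total 1319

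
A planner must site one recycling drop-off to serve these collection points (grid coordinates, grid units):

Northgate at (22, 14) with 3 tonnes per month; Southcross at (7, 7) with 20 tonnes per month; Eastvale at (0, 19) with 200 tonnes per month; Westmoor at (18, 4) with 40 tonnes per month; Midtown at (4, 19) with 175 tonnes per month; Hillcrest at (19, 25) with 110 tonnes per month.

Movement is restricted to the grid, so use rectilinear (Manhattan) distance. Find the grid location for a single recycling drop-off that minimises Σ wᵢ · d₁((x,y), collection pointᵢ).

Manhattan distance separates: Σwᵢ(|x−xᵢ|+|y−yᵢ|) = Σwᵢ|x−xᵢ| + Σwᵢ|y−yᵢ|, so x and y are optimised independently as 1-D weighted medians.
Total weight W = 548; half = 274.
x-coordinate, sorted with cumulative weight:
  x=0 (Eastvale, w=200) cum 200
  x=4 (Midtown, w=175) cum 375  ← median
  x=7 (Southcross, w=20) cum 395
  x=18 (Westmoor, w=40) cum 435
  x=19 (Hillcrest, w=110) cum 545
  x=22 (Northgate, w=3) cum 548
⇒ x* = 4
y-coordinate, sorted with cumulative weight:
  y=4 (Westmoor, w=40) cum 40
  y=7 (Southcross, w=20) cum 60
  y=14 (Northgate, w=3) cum 63
  y=19 (Eastvale, w=200) cum 263
  y=19 (Midtown, w=175) cum 438  ← median
  y=25 (Hillcrest, w=110) cum 548
⇒ y* = 19

(4, 19)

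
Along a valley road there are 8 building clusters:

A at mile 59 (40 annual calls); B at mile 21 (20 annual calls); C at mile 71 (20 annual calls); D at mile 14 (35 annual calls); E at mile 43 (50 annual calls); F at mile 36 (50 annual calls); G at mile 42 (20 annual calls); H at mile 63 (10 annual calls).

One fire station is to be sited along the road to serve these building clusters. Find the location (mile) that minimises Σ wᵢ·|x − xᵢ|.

For a sum of weighted absolute distances on a line, the optimum is the weighted median (not the mean). Total weight W = 245; half-weight = 122.5.
Sort by position and accumulate weight:
  mile 14 (D, w=35) → cum 35
  mile 21 (B, w=20) → cum 55
  mile 36 (F, w=50) → cum 105
  mile 42 (G, w=20) → cum 125  ≥ 122.5 → median here
  mile 43 (E, w=50) → cum 175
  mile 59 (A, w=40) → cum 215
  mile 63 (H, w=10) → cum 225
  mile 71 (C, w=20) → cum 245
Optimal location: mile 42.

x = 42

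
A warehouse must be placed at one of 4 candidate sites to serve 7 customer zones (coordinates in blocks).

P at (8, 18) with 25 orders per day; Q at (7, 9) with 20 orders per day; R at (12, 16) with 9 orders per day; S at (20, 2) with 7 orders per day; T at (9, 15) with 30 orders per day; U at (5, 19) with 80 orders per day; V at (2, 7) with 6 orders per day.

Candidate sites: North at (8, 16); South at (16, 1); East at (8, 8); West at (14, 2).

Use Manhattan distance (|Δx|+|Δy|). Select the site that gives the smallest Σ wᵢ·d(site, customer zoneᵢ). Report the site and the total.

North, total 1058 blocks

Total weighted distance at each candidate:
  North (8, 16): total = 1058
  South (16, 1): total = 4241
  East (8, 8): total = 1926
  West (14, 2): total = 3738
Minimum is at North with total 1058 blocks.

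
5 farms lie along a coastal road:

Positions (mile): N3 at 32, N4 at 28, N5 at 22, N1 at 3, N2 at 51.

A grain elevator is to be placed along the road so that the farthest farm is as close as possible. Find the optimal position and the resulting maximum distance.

location 27, max distance 24

The 1-center on a line is the midpoint of the two extreme points: leftmost at 3, rightmost at 51.
Optimal location = (3 + 51)/2 = 27; maximum distance = (51 − 3)/2 = 24.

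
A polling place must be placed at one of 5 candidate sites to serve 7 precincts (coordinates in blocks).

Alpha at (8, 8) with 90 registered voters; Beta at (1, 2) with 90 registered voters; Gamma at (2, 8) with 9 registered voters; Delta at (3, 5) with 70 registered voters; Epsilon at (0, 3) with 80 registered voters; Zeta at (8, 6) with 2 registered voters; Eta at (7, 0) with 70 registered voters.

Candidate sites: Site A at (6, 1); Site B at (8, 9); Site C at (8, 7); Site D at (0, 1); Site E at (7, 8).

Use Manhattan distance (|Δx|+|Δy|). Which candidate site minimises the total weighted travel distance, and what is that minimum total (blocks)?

Total weighted distance at each candidate:
  Site A (6, 1): total = 2733
  Site B (8, 9): total = 3869
  Site C (8, 7): total = 3245
  Site D (0, 1): total = 2847
  Site E (7, 8): total = 3231
Minimum is at Site A with total 2733 blocks.

Site A, total 2733 blocks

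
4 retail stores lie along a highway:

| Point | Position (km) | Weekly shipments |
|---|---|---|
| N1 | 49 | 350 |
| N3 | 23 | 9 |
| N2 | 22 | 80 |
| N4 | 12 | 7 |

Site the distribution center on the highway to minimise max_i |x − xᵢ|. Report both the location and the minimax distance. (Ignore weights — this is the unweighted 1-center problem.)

The 1-center on a line is the midpoint of the two extreme points: leftmost at 12, rightmost at 49.
Optimal location = (12 + 49)/2 = 30.5; maximum distance = (49 − 12)/2 = 18.5.

location 30.5, max distance 18.5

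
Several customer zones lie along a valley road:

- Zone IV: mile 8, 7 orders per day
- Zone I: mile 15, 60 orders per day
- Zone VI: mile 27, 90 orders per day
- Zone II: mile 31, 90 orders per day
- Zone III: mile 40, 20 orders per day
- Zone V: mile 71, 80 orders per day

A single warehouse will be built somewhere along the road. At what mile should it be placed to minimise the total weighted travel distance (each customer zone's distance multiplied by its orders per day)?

For a sum of weighted absolute distances on a line, the optimum is the weighted median (not the mean). Total weight W = 347; half-weight = 173.5.
Sort by position and accumulate weight:
  mile 8 (Zone IV, w=7) → cum 7
  mile 15 (Zone I, w=60) → cum 67
  mile 27 (Zone VI, w=90) → cum 157
  mile 31 (Zone II, w=90) → cum 247  ≥ 173.5 → median here
  mile 40 (Zone III, w=20) → cum 267
  mile 71 (Zone V, w=80) → cum 347
Optimal location: mile 31.

x = 31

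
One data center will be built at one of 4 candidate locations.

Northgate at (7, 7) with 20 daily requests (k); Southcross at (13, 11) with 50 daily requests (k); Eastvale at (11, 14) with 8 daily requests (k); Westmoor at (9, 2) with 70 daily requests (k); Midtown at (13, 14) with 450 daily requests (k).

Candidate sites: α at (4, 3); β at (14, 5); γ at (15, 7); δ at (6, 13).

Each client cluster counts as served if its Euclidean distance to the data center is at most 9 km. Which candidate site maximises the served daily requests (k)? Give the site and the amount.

γ, covering 598

Coverage radius r = 9 km; a point is covered iff (Δx)²+(Δy)² ≤ 9² = 81.
  α (4, 3): covers {Northgate, Westmoor} → 90
  β (14, 5): covers {Northgate, Southcross, Westmoor} → 140
  γ (15, 7): covers {Northgate, Southcross, Eastvale, Westmoor, Midtown} → 598
  δ (6, 13): covers {Northgate, Southcross, Eastvale, Midtown} → 528
Maximum coverage at γ: 598 daily requests (k).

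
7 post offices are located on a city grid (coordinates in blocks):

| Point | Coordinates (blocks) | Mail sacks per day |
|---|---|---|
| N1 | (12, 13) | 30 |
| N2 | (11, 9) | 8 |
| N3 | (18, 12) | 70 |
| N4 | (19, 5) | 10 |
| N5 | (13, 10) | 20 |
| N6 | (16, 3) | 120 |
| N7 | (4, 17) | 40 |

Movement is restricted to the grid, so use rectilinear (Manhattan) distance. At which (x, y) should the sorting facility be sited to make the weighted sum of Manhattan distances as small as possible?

Manhattan distance separates: Σwᵢ(|x−xᵢ|+|y−yᵢ|) = Σwᵢ|x−xᵢ| + Σwᵢ|y−yᵢ|, so x and y are optimised independently as 1-D weighted medians.
Total weight W = 298; half = 149.
x-coordinate, sorted with cumulative weight:
  x=4 (N7, w=40) cum 40
  x=11 (N2, w=8) cum 48
  x=12 (N1, w=30) cum 78
  x=13 (N5, w=20) cum 98
  x=16 (N6, w=120) cum 218  ← median
  x=18 (N3, w=70) cum 288
  x=19 (N4, w=10) cum 298
⇒ x* = 16
y-coordinate, sorted with cumulative weight:
  y=3 (N6, w=120) cum 120
  y=5 (N4, w=10) cum 130
  y=9 (N2, w=8) cum 138
  y=10 (N5, w=20) cum 158  ← median
  y=12 (N3, w=70) cum 228
  y=13 (N1, w=30) cum 258
  y=17 (N7, w=40) cum 298
⇒ y* = 10

(16, 10)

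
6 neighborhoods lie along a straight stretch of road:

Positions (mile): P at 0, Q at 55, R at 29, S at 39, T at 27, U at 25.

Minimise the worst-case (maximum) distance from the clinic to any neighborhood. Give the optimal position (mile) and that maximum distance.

The 1-center on a line is the midpoint of the two extreme points: leftmost at 0, rightmost at 55.
Optimal location = (0 + 55)/2 = 27.5; maximum distance = (55 − 0)/2 = 27.5.

location 27.5, max distance 27.5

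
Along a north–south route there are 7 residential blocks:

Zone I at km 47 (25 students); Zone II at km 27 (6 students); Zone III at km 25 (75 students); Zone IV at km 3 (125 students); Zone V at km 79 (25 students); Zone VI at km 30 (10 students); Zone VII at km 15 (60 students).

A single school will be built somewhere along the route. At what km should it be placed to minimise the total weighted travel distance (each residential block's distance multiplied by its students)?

x = 15

For a sum of weighted absolute distances on a line, the optimum is the weighted median (not the mean). Total weight W = 326; half-weight = 163.
Sort by position and accumulate weight:
  km 3 (Zone IV, w=125) → cum 125
  km 15 (Zone VII, w=60) → cum 185  ≥ 163 → median here
  km 25 (Zone III, w=75) → cum 260
  km 27 (Zone II, w=6) → cum 266
  km 30 (Zone VI, w=10) → cum 276
  km 47 (Zone I, w=25) → cum 301
  km 79 (Zone V, w=25) → cum 326
Optimal location: km 15.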